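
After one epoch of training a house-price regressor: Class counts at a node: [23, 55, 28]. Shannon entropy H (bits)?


Probabilities: [23/106, 55/106, 28/106] ≈ [0.217, 0.5189, 0.2642]
H = -((23/106)·log₂(23/106) + (55/106)·log₂(55/106) + (28/106)·log₂(28/106))
  = 1.4768 bits

1.4768 bits


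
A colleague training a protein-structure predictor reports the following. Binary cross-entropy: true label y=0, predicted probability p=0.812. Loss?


BCE = -[y·ln(p) + (1-y)·ln(1-p)]
= -0 - 1·ln(1-0.812)
= -ln(0.188) = 1.6713

1.6713


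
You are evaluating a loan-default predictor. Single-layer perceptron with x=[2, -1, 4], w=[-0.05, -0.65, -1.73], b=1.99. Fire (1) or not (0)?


z = (2)·(-0.05) + (-1)·(-0.65) + (4)·(-1.73) + 1.99
  = -4.38
step(z) = 0 (z<0)

0


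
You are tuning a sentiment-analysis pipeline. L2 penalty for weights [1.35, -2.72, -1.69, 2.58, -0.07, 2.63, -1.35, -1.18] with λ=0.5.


‖w‖₂² = (1.35)² + (-2.72)² + (-1.69)² + (2.58)² + (-0.07)² + (2.63)² + (-1.35)² + (-1.18)²
     = 1.8225 + 7.3984 + 2.8561 + 6.6564 + 0.0049 + 6.9169 + 1.8225 + 1.3924
     = 28.8701
λ·‖w‖₂² = 0.5·28.8701 = 14.43505

14.43505


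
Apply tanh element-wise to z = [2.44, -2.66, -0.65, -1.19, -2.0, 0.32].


tanh(2.44) = 0.9849
tanh(-2.66) = -0.9903
tanh(-0.65) = -0.5717
tanh(-1.19) = -0.8306
tanh(-2.0) = -0.964
tanh(0.32) = 0.3095
result = [0.9849, -0.9903, -0.5717, -0.8306, -0.964, 0.3095]

[0.9849, -0.9903, -0.5717, -0.8306, -0.964, 0.3095]


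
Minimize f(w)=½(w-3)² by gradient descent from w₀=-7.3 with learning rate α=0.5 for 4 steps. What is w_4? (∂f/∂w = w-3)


step 1: grad = -7.3-3 = -10.3; w = -7.3 - 0.5·(-10.3) = -2.15
step 2: grad = -2.15-3 = -5.15; w = -2.15 - 0.5·(-5.15) = 0.425
step 3: grad = 0.425-3 = -2.575; w = 0.425 - 0.5·(-2.575) = 1.7125
step 4: grad = 1.7125-3 = -1.2875; w = 1.7125 - 0.5·(-1.2875) = 2.35625

2.35625


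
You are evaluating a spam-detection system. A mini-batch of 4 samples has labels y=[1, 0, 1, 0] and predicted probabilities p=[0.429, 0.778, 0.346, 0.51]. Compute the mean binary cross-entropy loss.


L[0] = -ln(0.429) = 0.8463
L[1] = -ln(1-0.778) = -ln(0.222) = 1.5051
L[2] = -ln(0.346) = 1.0613
L[3] = -ln(1-0.51) = -ln(0.49) = 0.7133
mean = (0.8463 + 1.5051 + 1.0613 + 0.7133)/4 = 1.0315

1.0315


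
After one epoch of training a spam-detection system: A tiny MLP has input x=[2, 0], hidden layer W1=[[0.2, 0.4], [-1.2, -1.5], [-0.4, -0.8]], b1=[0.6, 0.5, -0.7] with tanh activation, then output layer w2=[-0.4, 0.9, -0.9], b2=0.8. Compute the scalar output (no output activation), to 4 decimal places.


z1[0] = (0.2)·(2) + (0.4)·(0) + 0.6 = 1.0
z1[1] = (-1.2)·(2) + (-1.5)·(0) + 0.5 = -1.9
z1[2] = (-0.4)·(2) + (-0.8)·(0) - 0.7 = -1.5
h = tanh(z1) = [0.7616, -0.9562, -0.9051]
output = (-0.4)·(0.7616) + (0.9)·(-0.9562) + (-0.9)·(-0.9051) + 0.8 = 0.4494

0.4494


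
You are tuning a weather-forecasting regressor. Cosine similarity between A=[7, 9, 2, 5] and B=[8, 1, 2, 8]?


A·B = 7·8 + 9·1 + 2·2 + 5·8 = 109
‖A‖ = √159 = 12.6095, ‖B‖ = √133 = 11.5326
cos = 109/(√159·√133) = 109/√21147 = 0.7496

0.7496


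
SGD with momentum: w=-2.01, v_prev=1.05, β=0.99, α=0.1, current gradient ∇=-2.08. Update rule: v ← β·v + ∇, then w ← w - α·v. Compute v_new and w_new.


v_new = 0.99·1.05 - 2.08 = 1.0395 - 2.08 = -1.0405
w_new = -2.01 - 0.1·-1.0405 = -2.01 + 0.10405 = -1.90595

v_new=-1.0405, w_new=-1.90595


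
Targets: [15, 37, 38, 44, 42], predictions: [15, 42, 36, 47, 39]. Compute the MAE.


Absolute errors: |15-15|=0, |37-42|=5, |38-36|=2, |44-47|=3, |42-39|=3
Sum = 13
MAE = 13/5 = 13/5

13/5


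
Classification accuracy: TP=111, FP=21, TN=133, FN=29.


Accuracy = (TP+TN)/(TP+TN+FP+FN)
= (111+133)/(294)
= 244/294 = 82.99%

82.99%


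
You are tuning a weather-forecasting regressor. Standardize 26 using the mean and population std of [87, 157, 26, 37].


μ = 76.75, σ = 51.7222
z = (26 - 76.75)/51.7222 = -0.9812

-0.9812


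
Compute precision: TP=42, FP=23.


Precision = TP/(TP+FP)
= 42/(42+23)
= 42/65 = 64.62%

64.62%


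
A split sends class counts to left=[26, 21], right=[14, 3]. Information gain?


Parent = [40, 24], H_parent = 0.9544
H_left = 0.9918 (n=47), H_right = 0.6723 (n=17)
H_children = (47/64)·0.9918 + (17/64)·0.6723 = 0.9069
IG = 0.9544 - 0.9069 = 0.0475

0.0475


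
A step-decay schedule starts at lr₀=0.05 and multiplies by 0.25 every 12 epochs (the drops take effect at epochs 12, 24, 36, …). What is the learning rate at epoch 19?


n_drops = ⌊19/12⌋ = 1
lr = 0.05·0.25^1 = 0.05·0.25 = 0.0125

0.0125


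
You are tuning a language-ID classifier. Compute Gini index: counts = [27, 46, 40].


Probabilities: [27/113, 46/113, 40/113] ≈ [0.2389, 0.4071, 0.354]
Σpᵢ² = (729 + 2116 + 1600)/113² = 4445/12769
Gini = 1 - Σpᵢ² = 1 - 4445/12769 = 0.6519

0.6519


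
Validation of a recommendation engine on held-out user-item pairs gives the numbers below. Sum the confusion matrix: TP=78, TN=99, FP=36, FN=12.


Total = TP + TN + FP + FN
= 78 + 99 + 36 + 12
= 225
(Predicted positive: 114, predicted negative: 111)

225


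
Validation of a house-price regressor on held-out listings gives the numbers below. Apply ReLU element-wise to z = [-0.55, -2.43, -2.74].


ReLU(-0.55) = max(0, -0.55) = 0.0
ReLU(-2.43) = max(0, -2.43) = 0.0
ReLU(-2.74) = max(0, -2.74) = 0.0
result = [0.0, 0.0, 0.0]

[0.0, 0.0, 0.0]


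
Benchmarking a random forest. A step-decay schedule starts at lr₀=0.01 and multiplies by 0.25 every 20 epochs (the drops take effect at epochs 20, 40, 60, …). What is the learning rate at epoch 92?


n_drops = ⌊92/20⌋ = 4
lr = 0.01·0.25^4 = 0.01·0.00390625 = 0.0000390625

0.0000390625


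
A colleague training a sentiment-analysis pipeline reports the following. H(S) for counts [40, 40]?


Probabilities: [40/80, 40/80] ≈ [0.5, 0.5]
H = -((40/80)·log₂(40/80) + (40/80)·log₂(40/80))
  = 1.0 bits

1.0 bits


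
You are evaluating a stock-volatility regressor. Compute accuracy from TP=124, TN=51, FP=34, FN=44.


Accuracy = (TP+TN)/(TP+TN+FP+FN)
= (124+51)/(253)
= 175/253 = 69.17%

69.17%


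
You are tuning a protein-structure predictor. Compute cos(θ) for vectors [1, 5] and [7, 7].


A·B = 1·7 + 5·7 = 42
‖A‖ = √26 = 5.099, ‖B‖ = √98 = 9.8995
cos = 42/(√26·√98) = 42/√2548 = 0.8321

0.8321


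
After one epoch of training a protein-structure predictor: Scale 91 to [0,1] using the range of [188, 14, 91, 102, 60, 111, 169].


min=14, max=188
(91-14)/(188-14) = 77/174 = 0.4425

0.4425


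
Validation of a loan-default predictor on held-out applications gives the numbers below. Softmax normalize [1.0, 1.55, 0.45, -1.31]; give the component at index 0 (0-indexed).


Exponentials: e^1.0=2.7183, e^1.55=4.7115, e^0.45=1.5683, e^-1.31=0.2698
Sum = 9.2679
Softmax = [0.2933, 0.5084, 0.1692, 0.0291]
p[0] = 2.7183/9.2679 = 0.2933

0.2933


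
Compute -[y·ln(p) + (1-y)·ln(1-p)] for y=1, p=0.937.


BCE = -[y·ln(p) + (1-y)·ln(1-p)]
= -1·ln(0.937) - 0
= -ln(0.937) = 0.0651

0.0651


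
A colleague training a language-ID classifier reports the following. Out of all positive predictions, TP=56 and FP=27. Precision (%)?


Precision = TP/(TP+FP)
= 56/(56+27)
= 56/83 = 67.47%

67.47%


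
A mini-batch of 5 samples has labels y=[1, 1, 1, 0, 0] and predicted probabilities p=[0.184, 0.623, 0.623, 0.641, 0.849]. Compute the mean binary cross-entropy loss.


L[0] = -ln(0.184) = 1.6928
L[1] = -ln(0.623) = 0.4732
L[2] = -ln(0.623) = 0.4732
L[3] = -ln(1-0.641) = -ln(0.359) = 1.0244
L[4] = -ln(1-0.849) = -ln(0.151) = 1.8905
mean = (1.6928 + 0.4732 + 0.4732 + 1.0244 + 1.8905)/5 = 1.1108

1.1108


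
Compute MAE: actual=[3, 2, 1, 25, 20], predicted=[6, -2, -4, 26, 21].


Absolute errors: |3-6|=3, |2+ 2|=4, |1+ 4|=5, |25-26|=1, |20-21|=1
Sum = 14
MAE = 14/5 = 14/5

14/5


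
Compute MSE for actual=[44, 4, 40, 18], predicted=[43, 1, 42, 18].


Squared errors: (44-43)²=1, (4-1)²=9, (40-42)²=4, (18-18)²=0
Sum = 14
MSE = 14/4 = 7/2

7/2


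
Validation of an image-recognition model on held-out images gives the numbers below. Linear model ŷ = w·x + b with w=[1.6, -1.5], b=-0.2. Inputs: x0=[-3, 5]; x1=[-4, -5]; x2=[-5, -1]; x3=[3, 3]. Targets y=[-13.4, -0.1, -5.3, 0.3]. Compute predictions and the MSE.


ŷ0 = (1.6)·(-3) + (-1.5)·(5) - 0.2 = -12.5
ŷ1 = (1.6)·(-4) + (-1.5)·(-5) - 0.2 = 0.9
ŷ2 = (1.6)·(-5) + (-1.5)·(-1) - 0.2 = -6.7
ŷ3 = (1.6)·(3) + (-1.5)·(3) - 0.2 = 0.1
errors² = [0.81, 1.0, 1.96, 0.04]
MSE = 3.8100/4 = 0.9525

0.9525


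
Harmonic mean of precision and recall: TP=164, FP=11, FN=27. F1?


Precision = 164/175 = 0.9371
Recall = 164/191 = 0.8586
F1 = 2·P·R/(P+R) = 2·TP/(2·TP+FP+FN) = 328/(328+11+27) = 328/366 = 0.8962

0.8962


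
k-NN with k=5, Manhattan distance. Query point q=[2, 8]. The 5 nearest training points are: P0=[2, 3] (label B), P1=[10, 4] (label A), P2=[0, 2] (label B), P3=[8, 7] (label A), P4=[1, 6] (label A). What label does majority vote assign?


d(q,P0) = 5  (label B)
d(q,P1) = 12  (label A)
d(q,P2) = 8  (label B)
d(q,P3) = 7  (label A)
d(q,P4) = 3  (label A)
Votes: A=3, B=2
Majority → A

A


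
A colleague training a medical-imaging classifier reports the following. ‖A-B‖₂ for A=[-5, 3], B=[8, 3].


d = √((-5-8)² + (3-3)²)
  = √(169 + 0)
  = √169 = 13.0

13.0


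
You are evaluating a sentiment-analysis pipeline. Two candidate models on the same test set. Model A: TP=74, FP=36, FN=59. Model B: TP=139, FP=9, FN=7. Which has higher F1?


Model A: P=74/110=0.6727, R=74/133=0.5564, F1=2PR/(P+R)=2TP/(2TP+FP+FN)=148/243=0.6091
Model B: P=139/148=0.9392, R=139/146=0.9521, F1=2PR/(P+R)=2TP/(2TP+FP+FN)=278/294=0.9456
0.6091 < 0.9456 → Model B

Model B


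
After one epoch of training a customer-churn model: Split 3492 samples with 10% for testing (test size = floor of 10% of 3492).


Test = ⌊3492·10/100⌋ = 349
Train = 3492 - 349 = 3143

Train: 3143, Test: 349


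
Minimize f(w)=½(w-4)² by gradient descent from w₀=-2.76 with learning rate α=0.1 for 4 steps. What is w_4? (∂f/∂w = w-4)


step 1: grad = -2.76-4 = -6.76; w = -2.76 - 0.1·(-6.76) = -2.084
step 2: grad = -2.084-4 = -6.084; w = -2.084 - 0.1·(-6.084) = -1.4756
step 3: grad = -1.4756-4 = -5.4756; w = -1.4756 - 0.1·(-5.4756) = -0.92804
step 4: grad = -0.92804-4 = -4.92804; w = -0.92804 - 0.1·(-4.92804) = -0.435236

-0.435236


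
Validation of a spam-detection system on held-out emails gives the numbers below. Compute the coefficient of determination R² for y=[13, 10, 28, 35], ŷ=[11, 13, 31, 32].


ȳ = 21.5
SS_res = Σ(y-ŷ)² = 31
SS_tot = Σ(y-ȳ)² = 429
R² = 1 - SS_res/SS_tot = 1 - 0.0723 = 0.9277

0.9277


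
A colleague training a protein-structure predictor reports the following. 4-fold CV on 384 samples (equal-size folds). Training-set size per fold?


Fold size = 384/4 = 96
Training per fold = 384 - 96 = 288

288


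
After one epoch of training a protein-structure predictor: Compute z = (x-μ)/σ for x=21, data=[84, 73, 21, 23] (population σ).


μ = 50.25, σ = 28.5252
z = (21 - 50.25)/28.5252 = -1.0254

-1.0254


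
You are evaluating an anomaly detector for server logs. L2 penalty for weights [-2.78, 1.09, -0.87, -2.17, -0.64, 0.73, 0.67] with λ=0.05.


‖w‖₂² = (-2.78)² + (1.09)² + (-0.87)² + (-2.17)² + (-0.64)² + (0.73)² + (0.67)²
     = 7.7284 + 1.1881 + 0.7569 + 4.7089 + 0.4096 + 0.5329 + 0.4489
     = 15.7737
λ·‖w‖₂² = 0.05·15.7737 = 0.788685

0.788685


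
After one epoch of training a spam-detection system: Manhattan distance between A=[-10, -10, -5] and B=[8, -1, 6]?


d = |-10-8| + |-10+ 1| + |-5-6|
  = 18 + 9 + 11
  = 38

38


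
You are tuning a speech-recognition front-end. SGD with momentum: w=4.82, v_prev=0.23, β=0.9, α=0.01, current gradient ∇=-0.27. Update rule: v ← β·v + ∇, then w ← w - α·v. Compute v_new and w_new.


v_new = 0.9·0.23 - 0.27 = 0.207 - 0.27 = -0.063
w_new = 4.82 - 0.01·-0.063 = 4.82 + 0.00063 = 4.82063

v_new=-0.063, w_new=4.82063


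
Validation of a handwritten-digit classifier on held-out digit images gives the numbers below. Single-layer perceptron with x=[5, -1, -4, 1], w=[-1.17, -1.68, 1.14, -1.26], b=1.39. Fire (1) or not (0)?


z = (5)·(-1.17) + (-1)·(-1.68) + (-4)·(1.14) + (1)·(-1.26) + 1.39
  = -8.6
step(z) = 0 (z<0)

0


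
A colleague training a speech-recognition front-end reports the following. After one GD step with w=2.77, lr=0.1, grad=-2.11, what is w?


w_new = w - α·∇
= 2.77 - 0.1·-2.11
= 2.77 + 0.211
= 2.981

2.981


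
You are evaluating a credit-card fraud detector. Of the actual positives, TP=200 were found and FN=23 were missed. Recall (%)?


Recall = TP/(TP+FN)
= 200/(200+23)
= 200/223 = 89.69%

89.69%


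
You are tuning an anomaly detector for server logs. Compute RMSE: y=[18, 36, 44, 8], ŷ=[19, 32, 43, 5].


MSE = 27/4 = 6.75
RMSE = √(27/4) = 2.5981

2.5981


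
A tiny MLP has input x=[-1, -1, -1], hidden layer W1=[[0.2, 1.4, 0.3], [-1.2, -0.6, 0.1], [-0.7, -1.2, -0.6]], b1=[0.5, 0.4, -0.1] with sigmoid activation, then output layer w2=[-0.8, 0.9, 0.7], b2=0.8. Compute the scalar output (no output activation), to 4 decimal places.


z1[0] = (0.2)·(-1) + (1.4)·(-1) + (0.3)·(-1) + 0.5 = -1.4
z1[1] = (-1.2)·(-1) + (-0.6)·(-1) + (0.1)·(-1) + 0.4 = 2.1
z1[2] = (-0.7)·(-1) + (-1.2)·(-1) + (-0.6)·(-1) - 0.1 = 2.4
h = sigmoid(z1) = [0.1978, 0.8909, 0.9168]
output = (-0.8)·(0.1978) + (0.9)·(0.8909) + (0.7)·(0.9168) + 0.8 = 2.0853

2.0853


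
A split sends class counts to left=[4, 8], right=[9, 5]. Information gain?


Parent = [13, 13], H_parent = 1
H_left = 0.9183 (n=12), H_right = 0.9403 (n=14)
H_children = (12/26)·0.9183 + (14/26)·0.9403 = 0.9301
IG = 1 - 0.9301 = 0.0699

0.0699


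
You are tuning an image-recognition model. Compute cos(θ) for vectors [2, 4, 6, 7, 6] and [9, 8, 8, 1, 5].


A·B = 2·9 + 4·8 + 6·8 + 7·1 + 6·5 = 135
‖A‖ = √141 = 11.8743, ‖B‖ = √235 = 15.3297
cos = 135/(√141·√235) = 135/√33135 = 0.7416

0.7416


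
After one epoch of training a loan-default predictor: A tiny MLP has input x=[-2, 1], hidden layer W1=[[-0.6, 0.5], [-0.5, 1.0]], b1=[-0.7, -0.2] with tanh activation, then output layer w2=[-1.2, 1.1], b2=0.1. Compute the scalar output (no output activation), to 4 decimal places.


z1[0] = (-0.6)·(-2) + (0.5)·(1) - 0.7 = 1.0
z1[1] = (-0.5)·(-2) + (1.0)·(1) - 0.2 = 1.8
h = tanh(z1) = [0.7616, 0.9468]
output = (-1.2)·(0.7616) + (1.1)·(0.9468) + 0.1 = 0.2276

0.2276


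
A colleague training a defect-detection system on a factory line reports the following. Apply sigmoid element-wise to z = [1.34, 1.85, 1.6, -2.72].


σ(1.34) = 1/(1+e^-1.34) = 0.7925
σ(1.85) = 1/(1+e^-1.85) = 0.8641
σ(1.6) = 1/(1+e^-1.6) = 0.832
σ(-2.72) = 1/(1+e^2.72) = 0.0618
result = [0.7925, 0.8641, 0.832, 0.0618]

[0.7925, 0.8641, 0.832, 0.0618]


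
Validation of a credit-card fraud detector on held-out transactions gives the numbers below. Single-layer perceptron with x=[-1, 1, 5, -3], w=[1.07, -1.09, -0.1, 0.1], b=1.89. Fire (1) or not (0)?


z = (-1)·(1.07) + (1)·(-1.09) + (5)·(-0.1) + (-3)·(0.1) + 1.89
  = -1.07
step(z) = 0 (z<0)

0


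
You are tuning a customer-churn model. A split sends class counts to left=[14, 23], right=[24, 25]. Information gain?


Parent = [38, 48], H_parent = 0.9902
H_left = 0.9569 (n=37), H_right = 0.9997 (n=49)
H_children = (37/86)·0.9569 + (49/86)·0.9997 = 0.9813
IG = 0.9902 - 0.9813 = 0.0089

0.0089


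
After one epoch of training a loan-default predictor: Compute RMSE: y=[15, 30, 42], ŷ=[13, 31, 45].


MSE = 14/3 = 4.6667
RMSE = √(14/3) = 2.1602

2.1602


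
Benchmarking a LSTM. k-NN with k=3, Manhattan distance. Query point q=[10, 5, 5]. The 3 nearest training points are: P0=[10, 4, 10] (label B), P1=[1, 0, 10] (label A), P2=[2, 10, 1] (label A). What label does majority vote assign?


d(q,P0) = 6  (label B)
d(q,P1) = 19  (label A)
d(q,P2) = 17  (label A)
Votes: A=2, B=1
Majority → A

A


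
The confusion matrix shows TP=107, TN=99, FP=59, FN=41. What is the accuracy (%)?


Accuracy = (TP+TN)/(TP+TN+FP+FN)
= (107+99)/(306)
= 206/306 = 67.32%

67.32%


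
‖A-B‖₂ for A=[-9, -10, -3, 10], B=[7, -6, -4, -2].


d = √((-9-7)² + (-10+ 6)² + (-3+ 4)² + (10+ 2)²)
  = √(256 + 16 + 1 + 144)
  = √417 = 20.4206

20.4206


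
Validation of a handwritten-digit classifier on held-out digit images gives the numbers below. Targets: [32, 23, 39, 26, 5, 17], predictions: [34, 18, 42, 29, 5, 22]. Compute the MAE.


Absolute errors: |32-34|=2, |23-18|=5, |39-42|=3, |26-29|=3, |5-5|=0, |17-22|=5
Sum = 18
MAE = 18/6 = 3

3


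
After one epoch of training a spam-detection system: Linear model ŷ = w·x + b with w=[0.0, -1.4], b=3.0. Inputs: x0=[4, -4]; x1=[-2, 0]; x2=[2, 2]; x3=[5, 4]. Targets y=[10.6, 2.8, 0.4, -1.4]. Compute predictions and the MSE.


ŷ0 = (0.0)·(4) + (-1.4)·(-4) + 3.0 = 8.6
ŷ1 = (0.0)·(-2) + (-1.4)·(0) + 3.0 = 3.0
ŷ2 = (0.0)·(2) + (-1.4)·(2) + 3.0 = 0.2
ŷ3 = (0.0)·(5) + (-1.4)·(4) + 3.0 = -2.6
errors² = [4.0, 0.04, 0.04, 1.44]
MSE = 5.5200/4 = 1.38

1.38


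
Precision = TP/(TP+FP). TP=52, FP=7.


Precision = TP/(TP+FP)
= 52/(52+7)
= 52/59 = 88.14%

88.14%


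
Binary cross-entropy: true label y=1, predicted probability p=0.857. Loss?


BCE = -[y·ln(p) + (1-y)·ln(1-p)]
= -1·ln(0.857) - 0
= -ln(0.857) = 0.1543

0.1543


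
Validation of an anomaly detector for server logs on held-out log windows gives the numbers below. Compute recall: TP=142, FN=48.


Recall = TP/(TP+FN)
= 142/(142+48)
= 142/190 = 74.74%

74.74%


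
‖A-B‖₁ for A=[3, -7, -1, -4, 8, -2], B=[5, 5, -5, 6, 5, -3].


d = |3-5| + |-7-5| + |-1+ 5| + |-4-6| + |8-5| + |-2+ 3|
  = 2 + 12 + 4 + 10 + 3 + 1
  = 32

32


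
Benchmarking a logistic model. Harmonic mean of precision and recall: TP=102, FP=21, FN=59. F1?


Precision = 102/123 = 0.8293
Recall = 102/161 = 0.6335
F1 = 2·P·R/(P+R) = 2·TP/(2·TP+FP+FN) = 204/(204+21+59) = 204/284 = 0.7183

0.7183


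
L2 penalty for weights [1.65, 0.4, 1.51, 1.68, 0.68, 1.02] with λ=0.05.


‖w‖₂² = (1.65)² + (0.4)² + (1.51)² + (1.68)² + (0.68)² + (1.02)²
     = 2.7225 + 0.16 + 2.2801 + 2.8224 + 0.4624 + 1.0404
     = 9.4878
λ·‖w‖₂² = 0.05·9.4878 = 0.47439

0.47439


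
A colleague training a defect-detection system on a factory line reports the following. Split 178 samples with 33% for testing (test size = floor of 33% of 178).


Test = ⌊178·33/100⌋ = 58
Train = 178 - 58 = 120

Train: 120, Test: 58


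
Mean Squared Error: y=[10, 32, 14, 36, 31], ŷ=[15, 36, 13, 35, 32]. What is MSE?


Squared errors: (10-15)²=25, (32-36)²=16, (14-13)²=1, (36-35)²=1, (31-32)²=1
Sum = 44
MSE = 44/5 = 44/5

44/5


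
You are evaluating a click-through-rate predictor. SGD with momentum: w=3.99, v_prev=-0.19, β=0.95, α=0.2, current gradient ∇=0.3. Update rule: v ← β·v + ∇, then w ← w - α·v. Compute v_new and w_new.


v_new = 0.95·-0.19 + 0.3 = -0.1805 + 0.3 = 0.1195
w_new = 3.99 - 0.2·0.1195 = 3.99 - 0.0239 = 3.9661

v_new=0.1195, w_new=3.9661


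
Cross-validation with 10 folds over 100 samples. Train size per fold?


Fold size = 100/10 = 10
Training per fold = 100 - 10 = 90

90


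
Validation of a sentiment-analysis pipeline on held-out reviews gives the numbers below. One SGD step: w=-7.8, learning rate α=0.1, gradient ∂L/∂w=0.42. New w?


w_new = w - α·∇
= -7.8 - 0.1·0.42
= -7.8 - 0.042
= -7.842

-7.842


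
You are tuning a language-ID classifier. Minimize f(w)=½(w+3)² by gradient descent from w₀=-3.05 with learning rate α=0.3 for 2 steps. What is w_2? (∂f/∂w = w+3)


step 1: grad = -3.05+3 = -0.05; w = -3.05 - 0.3·(-0.05) = -3.035
step 2: grad = -3.035+3 = -0.035; w = -3.035 - 0.3·(-0.035) = -3.0245

-3.0245


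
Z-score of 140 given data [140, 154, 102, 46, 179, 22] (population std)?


μ = 107.1667, σ = 56.9398
z = (140 - 107.1667)/56.9398 = 0.5766

0.5766


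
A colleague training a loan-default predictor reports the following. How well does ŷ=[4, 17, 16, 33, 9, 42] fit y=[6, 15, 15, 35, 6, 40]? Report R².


ȳ = 19.5
SS_res = Σ(y-ŷ)² = 26
SS_tot = Σ(y-ȳ)² = 1065.5
R² = 1 - SS_res/SS_tot = 1 - 0.0244 = 0.9756

0.9756


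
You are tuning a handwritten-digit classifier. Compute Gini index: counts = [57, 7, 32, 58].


Probabilities: [57/154, 7/154, 32/154, 58/154] ≈ [0.3701, 0.0455, 0.2078, 0.3766]
Σpᵢ² = (3249 + 49 + 1024 + 3364)/154² = 7686/23716
Gini = 1 - Σpᵢ² = 1 - 7686/23716 = 0.6759

0.6759


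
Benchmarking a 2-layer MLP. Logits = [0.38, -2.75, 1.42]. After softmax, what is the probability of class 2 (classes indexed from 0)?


Exponentials: e^0.38=1.4623, e^-2.75=0.0639, e^1.42=4.1371
Sum = 5.6633
Softmax = [0.2582, 0.0113, 0.7305]
p[2] = 4.1371/5.6633 = 0.7305

0.7305


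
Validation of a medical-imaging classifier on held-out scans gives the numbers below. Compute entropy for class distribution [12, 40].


Probabilities: [12/52, 40/52] ≈ [0.2308, 0.7692]
H = -((12/52)·log₂(12/52) + (40/52)·log₂(40/52))
  = 0.7793 bits

0.7793 bits


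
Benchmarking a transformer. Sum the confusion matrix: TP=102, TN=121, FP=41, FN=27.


Total = TP + TN + FP + FN
= 102 + 121 + 41 + 27
= 291
(Predicted positive: 143, predicted negative: 148)

291


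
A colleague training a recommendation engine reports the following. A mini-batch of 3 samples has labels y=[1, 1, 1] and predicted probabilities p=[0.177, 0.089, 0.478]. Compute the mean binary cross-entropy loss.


L[0] = -ln(0.177) = 1.7316
L[1] = -ln(0.089) = 2.4191
L[2] = -ln(0.478) = 0.7381
mean = (1.7316 + 2.4191 + 0.7381)/3 = 1.6296

1.6296


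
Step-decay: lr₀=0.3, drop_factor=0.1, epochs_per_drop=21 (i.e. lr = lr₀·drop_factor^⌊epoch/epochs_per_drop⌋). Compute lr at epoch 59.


n_drops = ⌊59/21⌋ = 2
lr = 0.3·0.1^2 = 0.3·0.01 = 0.003

0.003


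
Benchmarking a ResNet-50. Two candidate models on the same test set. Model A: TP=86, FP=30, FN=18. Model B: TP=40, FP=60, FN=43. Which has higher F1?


Model A: P=86/116=0.7414, R=86/104=0.8269, F1=2PR/(P+R)=2TP/(2TP+FP+FN)=172/220=0.7818
Model B: P=40/100=0.4, R=40/83=0.4819, F1=2PR/(P+R)=2TP/(2TP+FP+FN)=80/183=0.4372
0.7818 > 0.4372 → Model A

Model A


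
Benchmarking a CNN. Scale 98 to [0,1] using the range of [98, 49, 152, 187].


min=49, max=187
(98-49)/(187-49) = 49/138 = 0.3551

0.3551


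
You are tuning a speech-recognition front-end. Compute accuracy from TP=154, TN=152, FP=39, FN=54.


Accuracy = (TP+TN)/(TP+TN+FP+FN)
= (154+152)/(399)
= 306/399 = 76.69%

76.69%


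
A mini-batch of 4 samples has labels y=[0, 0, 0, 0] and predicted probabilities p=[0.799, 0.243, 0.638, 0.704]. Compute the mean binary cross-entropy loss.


L[0] = -ln(1-0.799) = -ln(0.201) = 1.6045
L[1] = -ln(1-0.243) = -ln(0.757) = 0.2784
L[2] = -ln(1-0.638) = -ln(0.362) = 1.0161
L[3] = -ln(1-0.704) = -ln(0.296) = 1.2174
mean = (1.6045 + 0.2784 + 1.0161 + 1.2174)/4 = 1.0291

1.0291


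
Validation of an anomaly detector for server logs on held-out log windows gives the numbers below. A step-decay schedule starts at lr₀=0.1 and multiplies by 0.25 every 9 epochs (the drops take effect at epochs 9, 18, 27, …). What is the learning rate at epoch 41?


n_drops = ⌊41/9⌋ = 4
lr = 0.1·0.25^4 = 0.1·0.00390625 = 0.000390625

0.000390625


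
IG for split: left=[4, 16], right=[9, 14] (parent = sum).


Parent = [13, 30], H_parent = 0.8841
H_left = 0.7219 (n=20), H_right = 0.9656 (n=23)
H_children = (20/43)·0.7219 + (23/43)·0.9656 = 0.8523
IG = 0.8841 - 0.8523 = 0.0318

0.0318


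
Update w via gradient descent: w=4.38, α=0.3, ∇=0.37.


w_new = w - α·∇
= 4.38 - 0.3·0.37
= 4.38 - 0.111
= 4.269

4.269


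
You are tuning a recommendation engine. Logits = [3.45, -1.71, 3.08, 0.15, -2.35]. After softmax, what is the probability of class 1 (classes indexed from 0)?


Exponentials: e^3.45=31.5004, e^-1.71=0.1809, e^3.08=21.7584, e^0.15=1.1618, e^-2.35=0.0954
Sum = 54.6969
Softmax = [0.5759, 0.0033, 0.3978, 0.0212, 0.0017]
p[1] = 0.1809/54.6969 = 0.0033

0.0033


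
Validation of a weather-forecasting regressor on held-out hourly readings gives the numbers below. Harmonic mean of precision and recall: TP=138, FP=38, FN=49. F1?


Precision = 138/176 = 0.7841
Recall = 138/187 = 0.738
F1 = 2·P·R/(P+R) = 2·TP/(2·TP+FP+FN) = 276/(276+38+49) = 276/363 = 0.7603

0.7603


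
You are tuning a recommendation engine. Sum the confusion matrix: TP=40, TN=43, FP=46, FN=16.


Total = TP + TN + FP + FN
= 40 + 43 + 46 + 16
= 145
(Predicted positive: 86, predicted negative: 59)

145


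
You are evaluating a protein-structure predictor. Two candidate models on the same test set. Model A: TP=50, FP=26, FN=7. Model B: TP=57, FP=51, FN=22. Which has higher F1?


Model A: P=50/76=0.6579, R=50/57=0.8772, F1=2PR/(P+R)=2TP/(2TP+FP+FN)=100/133=0.7519
Model B: P=57/108=0.5278, R=57/79=0.7215, F1=2PR/(P+R)=2TP/(2TP+FP+FN)=114/187=0.6096
0.7519 > 0.6096 → Model A

Model A


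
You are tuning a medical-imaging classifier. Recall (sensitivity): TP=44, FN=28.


Recall = TP/(TP+FN)
= 44/(44+28)
= 44/72 = 61.11%

61.11%


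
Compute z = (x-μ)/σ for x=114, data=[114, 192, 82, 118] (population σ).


μ = 126.5, σ = 40.3082
z = (114 - 126.5)/40.3082 = -0.3101

-0.3101


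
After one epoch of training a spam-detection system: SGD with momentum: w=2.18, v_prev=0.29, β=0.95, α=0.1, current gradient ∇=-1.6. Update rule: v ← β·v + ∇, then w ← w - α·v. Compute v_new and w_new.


v_new = 0.95·0.29 - 1.6 = 0.2755 - 1.6 = -1.3245
w_new = 2.18 - 0.1·-1.3245 = 2.18 + 0.13245 = 2.31245

v_new=-1.3245, w_new=2.31245


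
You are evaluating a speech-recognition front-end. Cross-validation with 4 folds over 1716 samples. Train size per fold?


Fold size = 1716/4 = 429
Training per fold = 1716 - 429 = 1287

1287


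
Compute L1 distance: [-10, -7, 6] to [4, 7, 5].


d = |-10-4| + |-7-7| + |6-5|
  = 14 + 14 + 1
  = 29

29


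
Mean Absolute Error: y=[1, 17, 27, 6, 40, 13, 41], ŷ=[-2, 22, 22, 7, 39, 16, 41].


Absolute errors: |1+ 2|=3, |17-22|=5, |27-22|=5, |6-7|=1, |40-39|=1, |13-16|=3, |41-41|=0
Sum = 18
MAE = 18/7 = 18/7

18/7


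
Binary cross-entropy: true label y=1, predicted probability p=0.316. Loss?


BCE = -[y·ln(p) + (1-y)·ln(1-p)]
= -1·ln(0.316) - 0
= -ln(0.316) = 1.152

1.152


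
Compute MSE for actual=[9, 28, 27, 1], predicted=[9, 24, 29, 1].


Squared errors: (9-9)²=0, (28-24)²=16, (27-29)²=4, (1-1)²=0
Sum = 20
MSE = 20/4 = 5

5


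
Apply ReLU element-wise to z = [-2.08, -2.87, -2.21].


ReLU(-2.08) = max(0, -2.08) = 0.0
ReLU(-2.87) = max(0, -2.87) = 0.0
ReLU(-2.21) = max(0, -2.21) = 0.0
result = [0.0, 0.0, 0.0]

[0.0, 0.0, 0.0]


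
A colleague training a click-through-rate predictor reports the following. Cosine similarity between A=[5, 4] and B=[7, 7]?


A·B = 5·7 + 4·7 = 63
‖A‖ = √41 = 6.4031, ‖B‖ = √98 = 9.8995
cos = 63/(√41·√98) = 63/√4018 = 0.9939

0.9939


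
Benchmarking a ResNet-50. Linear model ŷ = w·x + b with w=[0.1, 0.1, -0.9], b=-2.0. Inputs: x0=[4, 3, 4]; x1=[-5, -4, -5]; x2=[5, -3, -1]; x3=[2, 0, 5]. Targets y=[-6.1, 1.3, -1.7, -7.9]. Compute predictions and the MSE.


ŷ0 = (0.1)·(4) + (0.1)·(3) + (-0.9)·(4) - 2.0 = -4.9
ŷ1 = (0.1)·(-5) + (0.1)·(-4) + (-0.9)·(-5) - 2.0 = 1.6
ŷ2 = (0.1)·(5) + (0.1)·(-3) + (-0.9)·(-1) - 2.0 = -0.9
ŷ3 = (0.1)·(2) + (0.1)·(0) + (-0.9)·(5) - 2.0 = -6.3
errors² = [1.44, 0.09, 0.64, 2.56]
MSE = 4.7300/4 = 1.1825

1.1825


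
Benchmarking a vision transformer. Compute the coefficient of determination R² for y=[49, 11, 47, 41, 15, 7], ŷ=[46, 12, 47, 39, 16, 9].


ȳ = 28.3333
SS_res = Σ(y-ŷ)² = 19
SS_tot = Σ(y-ȳ)² = 1869.33
R² = 1 - SS_res/SS_tot = 1 - 0.0102 = 0.9898

0.9898


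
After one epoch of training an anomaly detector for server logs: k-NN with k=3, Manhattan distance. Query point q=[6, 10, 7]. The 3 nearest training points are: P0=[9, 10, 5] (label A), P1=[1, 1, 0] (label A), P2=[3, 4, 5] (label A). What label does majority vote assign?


d(q,P0) = 5  (label A)
d(q,P1) = 21  (label A)
d(q,P2) = 11  (label A)
Votes: A=3, B=0
Majority → A

A


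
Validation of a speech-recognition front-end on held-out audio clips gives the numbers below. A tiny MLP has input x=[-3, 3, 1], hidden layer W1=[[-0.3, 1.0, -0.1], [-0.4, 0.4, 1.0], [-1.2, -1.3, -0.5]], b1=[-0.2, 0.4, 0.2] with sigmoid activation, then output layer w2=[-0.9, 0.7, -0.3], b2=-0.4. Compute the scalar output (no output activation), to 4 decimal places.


z1[0] = (-0.3)·(-3) + (1.0)·(3) + (-0.1)·(1) - 0.2 = 3.6
z1[1] = (-0.4)·(-3) + (0.4)·(3) + (1.0)·(1) + 0.4 = 3.8
z1[2] = (-1.2)·(-3) + (-1.3)·(3) + (-0.5)·(1) + 0.2 = -0.6
h = sigmoid(z1) = [0.9734, 0.9781, 0.3543]
output = (-0.9)·(0.9734) + (0.7)·(0.9781) + (-0.3)·(0.3543) - 0.4 = -0.6977

-0.6977


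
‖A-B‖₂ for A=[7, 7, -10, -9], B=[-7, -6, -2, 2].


d = √((7+ 7)² + (7+ 6)² + (-10+ 2)² + (-9-2)²)
  = √(196 + 169 + 64 + 121)
  = √550 = 23.4521

23.4521


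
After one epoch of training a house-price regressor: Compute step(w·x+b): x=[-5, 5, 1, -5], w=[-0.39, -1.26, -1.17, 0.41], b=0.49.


z = (-5)·(-0.39) + (5)·(-1.26) + (1)·(-1.17) + (-5)·(0.41) + 0.49
  = -7.08
step(z) = 0 (z<0)

0


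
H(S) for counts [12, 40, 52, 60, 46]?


Probabilities: [12/210, 40/210, 52/210, 60/210, 46/210] ≈ [0.0571, 0.1905, 0.2476, 0.2857, 0.219]
H = -((12/210)·log₂(12/210) + (40/210)·log₂(40/210) + (52/210)·log₂(52/210) + (60/210)·log₂(60/210) + (46/210)·log₂(46/210))
  = 2.1865 bits

2.1865 bits


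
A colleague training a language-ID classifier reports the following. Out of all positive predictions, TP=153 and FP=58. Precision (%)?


Precision = TP/(TP+FP)
= 153/(153+58)
= 153/211 = 72.51%

72.51%


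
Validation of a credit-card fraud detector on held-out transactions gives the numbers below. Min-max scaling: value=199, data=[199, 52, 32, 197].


min=32, max=199
(199-32)/(199-32) = 167/167 = 1.0

1.0


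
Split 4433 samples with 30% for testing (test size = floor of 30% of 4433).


Test = ⌊4433·30/100⌋ = 1329
Train = 4433 - 1329 = 3104

Train: 3104, Test: 1329


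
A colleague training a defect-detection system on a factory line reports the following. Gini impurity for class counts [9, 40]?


Probabilities: [9/49, 40/49] ≈ [0.1837, 0.8163]
Σpᵢ² = (81 + 1600)/49² = 1681/2401
Gini = 1 - Σpᵢ² = 1 - 1681/2401 = 0.2999

0.2999


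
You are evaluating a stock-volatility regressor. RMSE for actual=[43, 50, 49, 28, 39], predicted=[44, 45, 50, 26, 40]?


MSE = 32/5 = 6.4
RMSE = √(32/5) = 2.5298

2.5298


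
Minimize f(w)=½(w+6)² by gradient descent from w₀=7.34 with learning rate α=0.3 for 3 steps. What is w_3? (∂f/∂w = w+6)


step 1: grad = 7.34+6 = 13.34; w = 7.34 - 0.3·(13.34) = 3.338
step 2: grad = 3.338+6 = 9.338; w = 3.338 - 0.3·(9.338) = 0.5366
step 3: grad = 0.5366+6 = 6.5366; w = 0.5366 - 0.3·(6.5366) = -1.42438

-1.42438


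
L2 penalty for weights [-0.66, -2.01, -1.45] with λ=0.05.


‖w‖₂² = (-0.66)² + (-2.01)² + (-1.45)²
     = 0.4356 + 4.0401 + 2.1025
     = 6.5782
λ·‖w‖₂² = 0.05·6.5782 = 0.32891

0.32891


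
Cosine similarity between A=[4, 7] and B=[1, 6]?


A·B = 4·1 + 7·6 = 46
‖A‖ = √65 = 8.0623, ‖B‖ = √37 = 6.0828
cos = 46/(√65·√37) = 46/√2405 = 0.938

0.938


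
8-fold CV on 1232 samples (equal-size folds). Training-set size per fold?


Fold size = 1232/8 = 154
Training per fold = 1232 - 154 = 1078

1078


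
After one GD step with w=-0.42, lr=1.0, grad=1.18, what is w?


w_new = w - α·∇
= -0.42 - 1.0·1.18
= -0.42 - 1.18
= -1.6

-1.6


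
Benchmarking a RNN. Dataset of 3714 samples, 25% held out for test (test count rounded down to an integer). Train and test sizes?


Test = ⌊3714·25/100⌋ = 928
Train = 3714 - 928 = 2786

Train: 2786, Test: 928


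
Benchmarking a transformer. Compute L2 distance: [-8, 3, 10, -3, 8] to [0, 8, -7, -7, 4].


d = √((-8-0)² + (3-8)² + (10+ 7)² + (-3+ 7)² + (8-4)²)
  = √(64 + 25 + 289 + 16 + 16)
  = √410 = 20.2485

20.2485


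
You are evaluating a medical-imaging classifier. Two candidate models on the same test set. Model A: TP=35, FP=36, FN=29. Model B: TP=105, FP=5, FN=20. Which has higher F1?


Model A: P=35/71=0.493, R=35/64=0.5469, F1=2PR/(P+R)=2TP/(2TP+FP+FN)=70/135=0.5185
Model B: P=105/110=0.9545, R=105/125=0.84, F1=2PR/(P+R)=2TP/(2TP+FP+FN)=210/235=0.8936
0.5185 < 0.8936 → Model B

Model B


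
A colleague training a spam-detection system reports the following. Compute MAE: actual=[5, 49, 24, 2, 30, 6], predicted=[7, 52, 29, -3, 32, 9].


Absolute errors: |5-7|=2, |49-52|=3, |24-29|=5, |2+ 3|=5, |30-32|=2, |6-9|=3
Sum = 20
MAE = 20/6 = 10/3

10/3


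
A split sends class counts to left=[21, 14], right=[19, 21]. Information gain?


Parent = [40, 35], H_parent = 0.9968
H_left = 0.971 (n=35), H_right = 0.9982 (n=40)
H_children = (35/75)·0.971 + (40/75)·0.9982 = 0.9855
IG = 0.9968 - 0.9855 = 0.0113

0.0113


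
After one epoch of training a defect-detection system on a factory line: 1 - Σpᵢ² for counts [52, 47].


Probabilities: [52/99, 47/99] ≈ [0.5253, 0.4747]
Σpᵢ² = (2704 + 2209)/99² = 4913/9801
Gini = 1 - Σpᵢ² = 1 - 4913/9801 = 0.4987

0.4987


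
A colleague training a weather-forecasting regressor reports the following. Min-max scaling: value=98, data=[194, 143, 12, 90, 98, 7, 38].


min=7, max=194
(98-7)/(194-7) = 91/187 = 0.4866

0.4866


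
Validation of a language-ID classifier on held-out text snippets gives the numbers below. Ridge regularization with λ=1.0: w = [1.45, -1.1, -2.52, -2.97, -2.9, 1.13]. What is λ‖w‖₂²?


‖w‖₂² = (1.45)² + (-1.1)² + (-2.52)² + (-2.97)² + (-2.9)² + (1.13)²
     = 2.1025 + 1.21 + 6.3504 + 8.8209 + 8.41 + 1.2769
     = 28.1707
λ·‖w‖₂² = 1.0·28.1707 = 28.1707

28.1707


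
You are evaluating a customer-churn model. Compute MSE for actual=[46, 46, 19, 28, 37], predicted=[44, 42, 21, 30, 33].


Squared errors: (46-44)²=4, (46-42)²=16, (19-21)²=4, (28-30)²=4, (37-33)²=16
Sum = 44
MSE = 44/5 = 44/5

44/5


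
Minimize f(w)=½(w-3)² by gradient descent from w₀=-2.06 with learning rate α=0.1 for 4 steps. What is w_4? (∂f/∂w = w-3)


step 1: grad = -2.06-3 = -5.06; w = -2.06 - 0.1·(-5.06) = -1.554
step 2: grad = -1.554-3 = -4.554; w = -1.554 - 0.1·(-4.554) = -1.0986
step 3: grad = -1.0986-3 = -4.0986; w = -1.0986 - 0.1·(-4.0986) = -0.68874
step 4: grad = -0.68874-3 = -3.68874; w = -0.68874 - 0.1·(-3.68874) = -0.319866

-0.319866


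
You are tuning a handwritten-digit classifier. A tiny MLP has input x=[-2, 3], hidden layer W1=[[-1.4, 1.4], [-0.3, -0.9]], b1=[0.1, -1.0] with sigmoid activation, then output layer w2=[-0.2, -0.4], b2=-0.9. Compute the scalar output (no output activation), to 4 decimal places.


z1[0] = (-1.4)·(-2) + (1.4)·(3) + 0.1 = 7.1
z1[1] = (-0.3)·(-2) + (-0.9)·(3) - 1.0 = -3.1
h = sigmoid(z1) = [0.9992, 0.0431]
output = (-0.2)·(0.9992) + (-0.4)·(0.0431) - 0.9 = -1.1171

-1.1171


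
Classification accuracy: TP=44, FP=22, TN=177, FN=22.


Accuracy = (TP+TN)/(TP+TN+FP+FN)
= (44+177)/(265)
= 221/265 = 83.4%

83.4%


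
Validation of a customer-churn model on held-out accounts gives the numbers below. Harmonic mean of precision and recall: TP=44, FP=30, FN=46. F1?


Precision = 44/74 = 0.5946
Recall = 44/90 = 0.4889
F1 = 2·P·R/(P+R) = 2·TP/(2·TP+FP+FN) = 88/(88+30+46) = 88/164 = 0.5366

0.5366


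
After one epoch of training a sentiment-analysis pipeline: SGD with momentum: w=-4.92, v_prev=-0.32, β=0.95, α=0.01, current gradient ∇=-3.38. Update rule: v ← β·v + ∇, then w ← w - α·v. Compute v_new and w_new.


v_new = 0.95·-0.32 - 3.38 = -0.304 - 3.38 = -3.684
w_new = -4.92 - 0.01·-3.684 = -4.92 + 0.03684 = -4.88316

v_new=-3.684, w_new=-4.88316


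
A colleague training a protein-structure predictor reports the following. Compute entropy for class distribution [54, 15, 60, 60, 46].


Probabilities: [54/235, 15/235, 60/235, 60/235, 46/235] ≈ [0.2298, 0.0638, 0.2553, 0.2553, 0.1957]
H = -((54/235)·log₂(54/235) + (15/235)·log₂(15/235) + (60/235)·log₂(60/235) + (60/235)·log₂(60/235) + (46/235)·log₂(46/235))
  = 2.2072 bits

2.2072 bits


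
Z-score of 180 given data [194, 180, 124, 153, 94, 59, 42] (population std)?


μ = 120.8571, σ = 54.3229
z = (180 - 120.8571)/54.3229 = 1.0887

1.0887


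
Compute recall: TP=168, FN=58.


Recall = TP/(TP+FN)
= 168/(168+58)
= 168/226 = 74.34%

74.34%


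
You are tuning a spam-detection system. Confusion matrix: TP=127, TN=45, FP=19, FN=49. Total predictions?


Total = TP + TN + FP + FN
= 127 + 45 + 19 + 49
= 240
(Predicted positive: 146, predicted negative: 94)

240


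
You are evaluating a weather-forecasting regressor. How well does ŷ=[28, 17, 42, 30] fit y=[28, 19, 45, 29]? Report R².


ȳ = 30.25
SS_res = Σ(y-ŷ)² = 14
SS_tot = Σ(y-ȳ)² = 350.75
R² = 1 - SS_res/SS_tot = 1 - 0.0399 = 0.9601

0.9601


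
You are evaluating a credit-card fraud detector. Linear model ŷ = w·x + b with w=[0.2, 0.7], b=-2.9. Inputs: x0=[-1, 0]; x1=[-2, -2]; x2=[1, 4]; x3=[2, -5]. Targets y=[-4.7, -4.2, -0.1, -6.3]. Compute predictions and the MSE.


ŷ0 = (0.2)·(-1) + (0.7)·(0) - 2.9 = -3.1
ŷ1 = (0.2)·(-2) + (0.7)·(-2) - 2.9 = -4.7
ŷ2 = (0.2)·(1) + (0.7)·(4) - 2.9 = 0.1
ŷ3 = (0.2)·(2) + (0.7)·(-5) - 2.9 = -6.0
errors² = [2.56, 0.25, 0.04, 0.09]
MSE = 2.9400/4 = 0.735

0.735


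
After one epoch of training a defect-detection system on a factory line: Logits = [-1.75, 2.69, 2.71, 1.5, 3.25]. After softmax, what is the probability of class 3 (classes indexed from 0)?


Exponentials: e^-1.75=0.1738, e^2.69=14.7317, e^2.71=15.0293, e^1.5=4.4817, e^3.25=25.7903
Sum = 60.2068
Softmax = [0.0029, 0.2447, 0.2496, 0.0744, 0.4284]
p[3] = 4.4817/60.2068 = 0.0744

0.0744


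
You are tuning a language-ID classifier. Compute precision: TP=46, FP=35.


Precision = TP/(TP+FP)
= 46/(46+35)
= 46/81 = 56.79%

56.79%


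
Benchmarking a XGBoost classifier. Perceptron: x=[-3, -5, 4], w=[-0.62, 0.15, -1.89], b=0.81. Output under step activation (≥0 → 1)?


z = (-3)·(-0.62) + (-5)·(0.15) + (4)·(-1.89) + 0.81
  = -5.64
step(z) = 0 (z<0)

0


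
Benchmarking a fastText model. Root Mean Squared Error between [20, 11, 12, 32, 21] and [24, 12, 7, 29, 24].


MSE = 60/5 = 12
RMSE = √(60/5) = 3.4641

3.4641


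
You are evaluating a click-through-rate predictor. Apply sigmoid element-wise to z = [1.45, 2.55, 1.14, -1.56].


σ(1.45) = 1/(1+e^-1.45) = 0.81
σ(2.55) = 1/(1+e^-2.55) = 0.9276
σ(1.14) = 1/(1+e^-1.14) = 0.7577
σ(-1.56) = 1/(1+e^1.56) = 0.1736
result = [0.81, 0.9276, 0.7577, 0.1736]

[0.81, 0.9276, 0.7577, 0.1736]


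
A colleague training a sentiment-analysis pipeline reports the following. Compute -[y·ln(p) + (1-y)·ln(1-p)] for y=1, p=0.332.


BCE = -[y·ln(p) + (1-y)·ln(1-p)]
= -1·ln(0.332) - 0
= -ln(0.332) = 1.1026

1.1026


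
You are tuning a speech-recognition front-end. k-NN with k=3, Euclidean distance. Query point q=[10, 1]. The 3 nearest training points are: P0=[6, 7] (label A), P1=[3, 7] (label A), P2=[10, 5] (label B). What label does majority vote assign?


d(q,P0) = 7.2111  (label A)
d(q,P1) = 9.2195  (label A)
d(q,P2) = 4.0  (label B)
Votes: A=2, B=1
Majority → A

A
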